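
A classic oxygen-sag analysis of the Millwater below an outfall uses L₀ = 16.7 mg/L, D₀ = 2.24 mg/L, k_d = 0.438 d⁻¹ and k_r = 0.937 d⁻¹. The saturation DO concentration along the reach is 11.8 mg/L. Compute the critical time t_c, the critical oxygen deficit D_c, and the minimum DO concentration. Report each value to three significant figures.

t_c ≈ 1.19 d; D_c ≈ 4.63 mg/L; min DO ≈ 7.17 mg/L

t_c = [1/(k_r−k_d)] ln[(k_r/k_d)(1 − D₀(k_r−k_d)/(k_d L₀))]
= [1/(0.937−0.438)] ln[(0.937/0.438)(1 − 2.24×0.4990/(0.438×16.7))]
= (1/0.4990) ln[2.139 × 0.8472] = 2.004 × ln(1.812) = 2.004 × 0.5946 = 1.192 d.
D_c = (k_d/k_r) L₀ e^(−k_d t_c) = (0.438/0.937) × 16.7 × e^(−0.438×1.192) = 0.4674 × 16.7 × 0.5934 = 4.632 mg/L.
Minimum DO = C_s − D_c = 11.8 − 4.632 = 7.168 mg/L.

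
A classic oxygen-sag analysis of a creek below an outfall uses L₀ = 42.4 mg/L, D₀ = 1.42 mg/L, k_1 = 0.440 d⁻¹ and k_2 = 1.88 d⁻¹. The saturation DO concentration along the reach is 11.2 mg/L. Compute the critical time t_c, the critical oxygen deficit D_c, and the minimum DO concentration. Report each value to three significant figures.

At the critical point dD/dt = 0, so k_1 L₀ e^(−k_1 t) = k_2 D. Substituting D(t) from the Streeter–Phelps equation and solving for t gives
t_c = ln[(k_2/k_1)(1 − D₀(k_2−k_1)/(k_1 L₀))] / (k_2−k_1).
Here k_2−k_1 = 1.440 d⁻¹ and 1 − D₀(k_2−k_1)/(k_1 L₀) = 1 − 1.42×1.440/(0.440×42.4) = 0.8904, so
t_c = ln(4.273 × 0.8904) / 1.440 = 1.336 / 1.440 = 0.9279 d.
L(t_c) = L₀ e^(−k_1 t_c) = 42.4 × 0.6648 = 28.19 mg/L, and at the critical point k_2 D_c = k_1 L, so D_c = (0.440/1.88) × 28.19 = 6.597 mg/L.
Minimum DO = C_s − D_c = 11.2 − 6.597 = 4.603 mg/L.

t_c ≈ 0.928 d; D_c ≈ 6.60 mg/L; min DO ≈ 4.60 mg/L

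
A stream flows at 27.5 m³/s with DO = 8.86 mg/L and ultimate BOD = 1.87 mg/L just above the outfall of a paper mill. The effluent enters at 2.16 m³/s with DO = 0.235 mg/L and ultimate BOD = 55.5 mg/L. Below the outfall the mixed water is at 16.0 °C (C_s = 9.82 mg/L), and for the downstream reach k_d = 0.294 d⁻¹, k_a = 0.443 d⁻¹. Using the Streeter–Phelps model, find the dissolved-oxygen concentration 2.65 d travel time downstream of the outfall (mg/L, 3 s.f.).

DO ≈ 7.62 mg/L

Mixed DO = (27.5×8.86 + 2.16×0.235)/(27.5+2.16) = 244.2/29.66 = 8.232 mg/L.
Mixed L₀ = (27.5×1.87 + 2.16×55.5)/(29.66) = 171.3/29.66 = 5.776 mg/L.
Initial deficit D₀ = C_s − DO₀ = 9.82 − 8.232 = 1.588 mg/L.
D(2.65) = [0.294×5.776/(0.443−0.294)](e^(−0.294×2.65) − e^(−0.443×2.65)) + 1.588 e^(−0.443×2.65)
= 11.40 × (0.4588 − 0.3091) + 1.588 × 0.3091 = 2.197 mg/L.
DO = 9.82 − 2.197 = 7.623 mg/L.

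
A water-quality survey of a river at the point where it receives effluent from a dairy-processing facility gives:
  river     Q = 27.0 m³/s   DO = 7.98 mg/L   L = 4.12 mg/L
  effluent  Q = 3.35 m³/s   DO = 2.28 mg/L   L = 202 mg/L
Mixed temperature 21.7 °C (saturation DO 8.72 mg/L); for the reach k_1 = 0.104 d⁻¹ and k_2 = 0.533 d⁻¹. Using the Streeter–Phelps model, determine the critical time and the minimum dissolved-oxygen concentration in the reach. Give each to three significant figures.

Mixed DO = (27.0×7.98 + 3.35×2.28)/(27.0+3.35) = 223.1/30.35 = 7.351 mg/L.
Mixed L₀ = (27.0×4.12 + 3.35×202)/(30.35) = 787.9/30.35 = 25.96 mg/L.
Initial deficit D₀ = C_s − DO₀ = 8.72 − 7.351 = 1.369 mg/L.
t_c = (1/0.4290) ln[(0.533/0.104)(1 − 1.369×0.4290/(0.104×25.96))] = 2.331 × ln(4.010) = 3.237 d.
D_c = (0.104/0.533) × 25.96 × e^(−0.104×3.237) = 0.1951 × 25.96 × 0.7141 = 3.618 mg/L.
Minimum DO = 8.72 − 3.618 = 5.102 mg/L.

t_c ≈ 3.24 d; minimum DO ≈ 5.10 mg/L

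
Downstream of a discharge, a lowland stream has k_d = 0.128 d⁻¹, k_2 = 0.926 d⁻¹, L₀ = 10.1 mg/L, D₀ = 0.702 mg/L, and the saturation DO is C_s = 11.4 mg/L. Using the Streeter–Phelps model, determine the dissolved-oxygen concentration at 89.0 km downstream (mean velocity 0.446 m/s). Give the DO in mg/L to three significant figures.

Travel time t = x/v = 89.0 km / (0.446 m/s) = 89000 m / 0.446 m/s = 199600 s = 2.310 d.
k_d L₀/(k_2−k_d) = 0.128×10.1/(0.926−0.128) = 1.293/0.7980 = 1.620 mg/L.
e^(−k_d t) = e^(−0.128×2.310) = 0.7441; e^(−k_2 t) = e^(−0.926×2.310) = 0.1178.
D = 1.620 × (0.7441 − 0.1178) + 0.702 × 0.1178 = 1.015 + 0.08270 = 1.097 mg/L.
DO = C_s − D = 11.4 − 1.097 = 10.30 mg/L.

DO ≈ 10.3 mg/L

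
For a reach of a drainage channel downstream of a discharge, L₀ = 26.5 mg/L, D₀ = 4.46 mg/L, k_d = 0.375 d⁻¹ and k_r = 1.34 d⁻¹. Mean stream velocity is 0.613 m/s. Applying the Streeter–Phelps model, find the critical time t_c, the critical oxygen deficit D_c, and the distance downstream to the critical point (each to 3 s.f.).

t_c ≈ 0.732 d; D_c ≈ 5.64 mg/L; x_c ≈ 38.7 km

At the critical point dD/dt = 0, so k_d L₀ e^(−k_d t) = k_r D. Substituting D(t) from the Streeter–Phelps equation and solving for t gives
t_c = ln[(k_r/k_d)(1 − D₀(k_r−k_d)/(k_d L₀))] / (k_r−k_d).
Here k_r−k_d = 0.9650 d⁻¹ and 1 − D₀(k_r−k_d)/(k_d L₀) = 1 − 4.46×0.9650/(0.375×26.5) = 0.5669, so
t_c = ln(3.573 × 0.5669) / 0.9650 = 0.7059 / 0.9650 = 0.7315 d.
D_c = (k_d/k_r) L₀ e^(−k_d t_c) = (0.375/1.34) × 26.5 × e^(−0.375×0.7315) = 0.2799 × 26.5 × 0.7601 = 5.637 mg/L.
x_c = v t_c = 0.613 m/s × 0.7315 d × 86400 s/d = 38740 m ≈ 38.7 km.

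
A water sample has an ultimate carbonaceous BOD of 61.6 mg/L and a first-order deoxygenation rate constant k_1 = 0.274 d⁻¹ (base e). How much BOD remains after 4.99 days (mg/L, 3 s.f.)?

L_t = L₀ e^(−k_1 t) = 61.6 × e^(−0.274×4.99) = 61.6 × 0.2548 = 15.70 mg/L.

L ≈ 15.7 mg/L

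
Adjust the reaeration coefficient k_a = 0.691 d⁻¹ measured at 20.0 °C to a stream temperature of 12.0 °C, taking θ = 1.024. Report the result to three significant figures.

k_a(T₂) = k_a(T₁) · θ^(T₂−T₁) = 0.691 × 1.024^(12.0−20.0)
= 0.691 × 1.024^-8.00 = 0.691 × 0.8272 = 0.5716 d⁻¹.

k_a ≈ 0.572 d⁻¹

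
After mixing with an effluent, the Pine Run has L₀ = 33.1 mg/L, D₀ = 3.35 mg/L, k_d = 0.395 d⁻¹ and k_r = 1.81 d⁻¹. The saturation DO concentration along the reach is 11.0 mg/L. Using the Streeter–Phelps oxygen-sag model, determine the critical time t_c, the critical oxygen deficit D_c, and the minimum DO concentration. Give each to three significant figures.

t_c = [1/(k_r−k_d)] ln[(k_r/k_d)(1 − D₀(k_r−k_d)/(k_d L₀))]
= [1/(1.81−0.395)] ln[(1.81/0.395)(1 − 3.35×1.415/(0.395×33.1))]
= (1/1.415) ln[4.582 × 0.6374] = 0.7067 × ln(2.921) = 0.7067 × 1.072 = 0.7575 d.
D_c = (k_d/k_r) L₀ e^(−k_d t_c) = (0.395/1.81) × 33.1 × e^(−0.395×0.7575) = 0.2182 × 33.1 × 0.7414 = 5.355 mg/L.
Minimum DO = C_s − D_c = 11.0 − 5.355 = 5.645 mg/L.

t_c ≈ 0.758 d; D_c ≈ 5.36 mg/L; min DO ≈ 5.64 mg/L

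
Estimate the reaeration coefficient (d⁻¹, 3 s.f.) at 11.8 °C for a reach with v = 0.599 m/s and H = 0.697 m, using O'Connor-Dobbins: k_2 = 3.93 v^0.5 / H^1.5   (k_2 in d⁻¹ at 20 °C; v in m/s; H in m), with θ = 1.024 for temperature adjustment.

k_2(20) = 3.93 × 0.599^0.5 / 0.697^1.5 = 3.93 × 0.7740 / 0.5819 = 5.227 d⁻¹.
k_2(11.8) = 5.227 × 1.024^(11.8−20) = 5.227 × 0.8233 = 4.303 d⁻¹.

k_2 ≈ 4.30 d⁻¹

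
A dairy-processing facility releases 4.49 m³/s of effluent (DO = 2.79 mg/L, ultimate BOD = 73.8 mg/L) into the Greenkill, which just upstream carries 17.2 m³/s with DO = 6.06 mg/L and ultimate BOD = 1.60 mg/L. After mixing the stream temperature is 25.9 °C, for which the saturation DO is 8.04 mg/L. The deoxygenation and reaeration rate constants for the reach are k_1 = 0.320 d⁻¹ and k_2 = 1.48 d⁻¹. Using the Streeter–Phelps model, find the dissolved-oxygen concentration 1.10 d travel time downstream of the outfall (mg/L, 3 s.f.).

Mixed DO = (17.2×6.06 + 4.49×2.79)/(17.2+4.49) = 116.8/21.69 = 5.383 mg/L.
Mixed L₀ = (17.2×1.60 + 4.49×73.8)/(21.69) = 358.9/21.69 = 16.55 mg/L.
Initial deficit D₀ = C_s − DO₀ = 8.04 − 5.383 = 2.657 mg/L.
D(1.10) = [0.320×16.55/(1.48−0.320)](e^(−0.320×1.10) − e^(−1.48×1.10)) + 2.657 e^(−1.48×1.10)
= 4.564 × (0.7033 − 0.1963) + 2.657 × 0.1963 = 2.836 mg/L.
DO = 8.04 − 2.836 = 5.204 mg/L.

DO ≈ 5.20 mg/L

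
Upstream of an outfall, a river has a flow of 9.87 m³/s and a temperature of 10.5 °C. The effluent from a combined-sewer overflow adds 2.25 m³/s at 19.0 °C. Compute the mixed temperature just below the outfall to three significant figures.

Flow-weighted mixing: C = (Q_r C_r + Q_w C_w)/(Q_r + Q_w)
= (9.87×10.5 + 2.25×19.0)/(9.87 + 2.25) = 146.4/12.12 = 12.08 °C.

12.1 °C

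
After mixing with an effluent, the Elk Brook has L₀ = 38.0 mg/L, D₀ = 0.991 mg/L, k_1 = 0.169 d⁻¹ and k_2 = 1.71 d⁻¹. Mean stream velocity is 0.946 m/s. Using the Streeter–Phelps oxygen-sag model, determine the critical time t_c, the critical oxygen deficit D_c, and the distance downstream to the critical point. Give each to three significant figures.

With k_2/k_1 = 10.12 and 1 − D₀(k_2−k_1)/(k_1 L₀) = 0.7622,
t_c = ln(10.12 × 0.7622) / (1.71 − 0.169) = ln(7.712) / 1.541 = 2.043/1.541 = 1.326 d.
L(t_c) = L₀ e^(−k_1 t_c) = 38.0 × 0.7993 = 30.37 mg/L, and at the critical point k_2 D_c = k_1 L, so D_c = (0.169/1.71) × 30.37 = 3.002 mg/L.
x_c = v t_c = 0.946 m/s × 1.326 d × 86400 s/d = 108400 m ≈ 108 km.

t_c ≈ 1.33 d; D_c ≈ 3.00 mg/L; x_c ≈ 108 km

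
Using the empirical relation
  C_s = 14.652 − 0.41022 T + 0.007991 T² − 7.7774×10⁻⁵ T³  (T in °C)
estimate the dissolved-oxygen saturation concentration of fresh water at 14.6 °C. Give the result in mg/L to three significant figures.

C_s = 14.652 − 0.41022×14.6 + 0.007991×14.6² − 7.7774×10⁻⁵×14.6³ = 10.12 mg/L.

C_s ≈ 10.1 mg/L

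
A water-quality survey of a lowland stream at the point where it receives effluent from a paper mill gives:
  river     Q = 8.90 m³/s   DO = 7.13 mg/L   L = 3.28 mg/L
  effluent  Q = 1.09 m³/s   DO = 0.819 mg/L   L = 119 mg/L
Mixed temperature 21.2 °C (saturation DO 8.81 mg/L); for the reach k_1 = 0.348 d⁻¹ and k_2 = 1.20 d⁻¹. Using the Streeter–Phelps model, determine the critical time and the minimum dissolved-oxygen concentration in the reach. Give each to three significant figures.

t_c ≈ 0.921 d; minimum DO ≈ 5.46 mg/L

Mixed DO = (8.90×7.13 + 1.09×0.819)/(8.90+1.09) = 64.35/9.990 = 6.441 mg/L.
Mixed L₀ = (8.90×3.28 + 1.09×119)/(9.990) = 158.9/9.990 = 15.91 mg/L.
Initial deficit D₀ = C_s − DO₀ = 8.81 − 6.441 = 2.369 mg/L.
t_c = (1/0.8520) ln[(1.20/0.348)(1 − 2.369×0.8520/(0.348×15.91))] = 1.174 × ln(2.191) = 0.9207 d.
D_c = (0.348/1.20) × 15.91 × e^(−0.348×0.9207) = 0.2900 × 15.91 × 0.7259 = 3.348 mg/L.
Minimum DO = 8.81 − 3.348 = 5.462 mg/L.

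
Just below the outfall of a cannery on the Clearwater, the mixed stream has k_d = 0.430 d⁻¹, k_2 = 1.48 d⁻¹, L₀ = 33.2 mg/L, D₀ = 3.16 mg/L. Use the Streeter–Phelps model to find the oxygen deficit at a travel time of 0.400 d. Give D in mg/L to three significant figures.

k_d L₀/(k_2−k_d) = 0.430×33.2/(1.48−0.430) = 14.28/1.050 = 13.60 mg/L.
e^(−k_d t) = e^(−0.430×0.4000) = 0.8420; e^(−k_2 t) = e^(−1.48×0.4000) = 0.5532.
D = 13.60 × (0.8420 − 0.5532) + 3.16 × 0.5532 = 3.926 + 1.748 = 5.674 mg/L.

D ≈ 5.67 mg/L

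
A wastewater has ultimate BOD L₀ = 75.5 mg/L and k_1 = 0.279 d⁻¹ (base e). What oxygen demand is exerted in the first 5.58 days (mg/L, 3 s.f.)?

y ≈ 59.6 mg/L

y_t = L₀(1 − e^(−k_1 t)) = 75.5 × (1 − e^(−0.279×5.58))
= 75.5 × (1 − 0.2108) = 75.5 × 0.7892 = 59.58 mg/L.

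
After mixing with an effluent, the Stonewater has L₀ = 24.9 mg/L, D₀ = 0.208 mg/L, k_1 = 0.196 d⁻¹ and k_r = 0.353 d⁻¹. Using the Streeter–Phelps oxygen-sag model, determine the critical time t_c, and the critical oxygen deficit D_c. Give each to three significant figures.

t_c ≈ 3.70 d; D_c ≈ 6.69 mg/L

With k_r/k_1 = 1.801 and 1 − D₀(k_r−k_1)/(k_1 L₀) = 0.9933,
t_c = ln(1.801 × 0.9933) / (0.353 − 0.196) = ln(1.789) / 0.1570 = 0.5816/0.1570 = 3.705 d.
L(t_c) = L₀ e^(−k_1 t_c) = 24.9 × 0.4838 = 12.05 mg/L, and at the critical point k_r D_c = k_1 L, so D_c = (0.196/0.353) × 12.05 = 6.689 mg/L.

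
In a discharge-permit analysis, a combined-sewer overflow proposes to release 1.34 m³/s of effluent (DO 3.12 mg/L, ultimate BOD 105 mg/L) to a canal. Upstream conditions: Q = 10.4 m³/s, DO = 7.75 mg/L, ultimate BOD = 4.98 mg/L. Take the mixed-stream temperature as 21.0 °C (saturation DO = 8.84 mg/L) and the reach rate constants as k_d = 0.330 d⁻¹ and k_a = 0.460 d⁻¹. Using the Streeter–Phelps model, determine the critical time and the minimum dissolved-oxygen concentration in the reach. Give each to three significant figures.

t_c ≈ 2.25 d; minimum DO ≈ 3.24 mg/L

Mixed DO = (10.4×7.75 + 1.34×3.12)/(10.4+1.34) = 84.78/11.74 = 7.222 mg/L.
Mixed L₀ = (10.4×4.98 + 1.34×105)/(11.74) = 192.5/11.74 = 16.40 mg/L.
Initial deficit D₀ = C_s − DO₀ = 8.84 − 7.222 = 1.618 mg/L.
t_c = (1/0.1300) ln[(0.460/0.330)(1 − 1.618×0.1300/(0.330×16.40))] = 7.692 × ln(1.340) = 2.250 d.
D_c = (0.330/0.460) × 16.40 × e^(−0.330×2.250) = 0.7174 × 16.40 × 0.4760 = 5.598 mg/L.
Minimum DO = 8.84 − 5.598 = 3.242 mg/L.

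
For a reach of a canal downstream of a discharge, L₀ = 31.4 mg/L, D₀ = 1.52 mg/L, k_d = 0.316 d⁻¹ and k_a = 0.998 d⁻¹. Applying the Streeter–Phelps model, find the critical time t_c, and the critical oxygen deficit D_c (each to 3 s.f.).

At the critical point dD/dt = 0, so k_d L₀ e^(−k_d t) = k_a D. Substituting D(t) from the Streeter–Phelps equation and solving for t gives
t_c = ln[(k_a/k_d)(1 − D₀(k_a−k_d)/(k_d L₀))] / (k_a−k_d).
Here k_a−k_d = 0.6820 d⁻¹ and 1 − D₀(k_a−k_d)/(k_d L₀) = 1 − 1.52×0.6820/(0.316×31.4) = 0.8955, so
t_c = ln(3.158 × 0.8955) / 0.6820 = 1.040 / 0.6820 = 1.524 d.
L(t_c) = L₀ e^(−k_d t_c) = 31.4 × 0.6177 = 19.40 mg/L, and at the critical point k_a D_c = k_d L, so D_c = (0.316/0.998) × 19.40 = 6.142 mg/L.

t_c ≈ 1.52 d; D_c ≈ 6.14 mg/L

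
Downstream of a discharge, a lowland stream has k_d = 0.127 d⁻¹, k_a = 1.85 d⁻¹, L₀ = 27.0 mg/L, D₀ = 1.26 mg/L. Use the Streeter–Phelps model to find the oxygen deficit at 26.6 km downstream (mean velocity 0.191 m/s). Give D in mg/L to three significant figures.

Travel time t = x/v = 26.6 km / (0.191 m/s) = 26600 m / 0.191 m/s = 139300 s = 1.612 d.
k_d L₀/(k_a−k_d) = 0.127×27.0/(1.85−0.127) = 3.429/1.723 = 1.990 mg/L.
e^(−k_d t) = e^(−0.127×1.612) = 0.8149; e^(−k_a t) = e^(−1.85×1.612) = 0.05069.
D = 1.990 × (0.8149 − 0.05069) + 1.26 × 0.05069 = 1.521 + 0.06387 = 1.585 mg/L.

D ≈ 1.58 mg/L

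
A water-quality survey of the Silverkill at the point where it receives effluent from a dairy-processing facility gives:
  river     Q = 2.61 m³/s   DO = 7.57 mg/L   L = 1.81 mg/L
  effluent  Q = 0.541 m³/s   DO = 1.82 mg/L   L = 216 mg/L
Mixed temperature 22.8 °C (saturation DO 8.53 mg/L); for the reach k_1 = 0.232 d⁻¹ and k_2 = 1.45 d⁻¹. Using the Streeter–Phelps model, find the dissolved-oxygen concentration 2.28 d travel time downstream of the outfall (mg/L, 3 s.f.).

Mixed DO = (2.61×7.57 + 0.541×1.82)/(2.61+0.541) = 20.74/3.151 = 6.583 mg/L.
Mixed L₀ = (2.61×1.81 + 0.541×216)/(3.151) = 121.6/3.151 = 38.58 mg/L.
Initial deficit D₀ = C_s − DO₀ = 8.53 − 6.583 = 1.947 mg/L.
D(2.28) = [0.232×38.58/(1.45−0.232)](e^(−0.232×2.28) − e^(−1.45×2.28)) + 1.947 e^(−1.45×2.28)
= 7.349 × (0.5892 − 0.03666) + 1.947 × 0.03666 = 4.132 mg/L.
DO = 8.53 − 4.132 = 4.398 mg/L.

DO ≈ 4.40 mg/L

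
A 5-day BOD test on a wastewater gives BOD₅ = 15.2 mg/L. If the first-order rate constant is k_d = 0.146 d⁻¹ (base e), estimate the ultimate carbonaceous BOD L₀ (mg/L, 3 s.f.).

L₀ ≈ 29.3 mg/L

BOD₅ = L₀(1 − e^(−5k_d)) ⇒ L₀ = BOD₅ / (1 − e^(−5×0.146))
= 15.2 / (1 − 0.4819) = 15.2 / 0.5181 = 29.34 mg/L.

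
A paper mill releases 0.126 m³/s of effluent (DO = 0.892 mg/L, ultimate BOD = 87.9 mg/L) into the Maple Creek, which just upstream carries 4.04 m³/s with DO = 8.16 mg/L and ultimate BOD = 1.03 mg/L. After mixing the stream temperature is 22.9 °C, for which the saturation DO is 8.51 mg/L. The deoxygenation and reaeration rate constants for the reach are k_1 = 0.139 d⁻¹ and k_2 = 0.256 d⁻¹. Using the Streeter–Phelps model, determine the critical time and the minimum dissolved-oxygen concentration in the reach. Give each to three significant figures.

t_c ≈ 4.02 d; minimum DO ≈ 7.37 mg/L

Mixed DO = (4.04×8.16 + 0.126×0.892)/(4.04+0.126) = 33.08/4.166 = 7.940 mg/L.
Mixed L₀ = (4.04×1.03 + 0.126×87.9)/(4.166) = 15.24/4.166 = 3.657 mg/L.
Initial deficit D₀ = C_s − DO₀ = 8.51 − 7.940 = 0.5698 mg/L.
t_c = (1/0.1170) ln[(0.256/0.139)(1 − 0.5698×0.1170/(0.139×3.657))] = 8.547 × ln(1.600) = 4.018 d.
D_c = (0.139/0.256) × 3.657 × e^(−0.139×4.018) = 0.5430 × 3.657 × 0.5720 = 1.136 mg/L.
Minimum DO = 8.51 − 1.136 = 7.374 mg/L.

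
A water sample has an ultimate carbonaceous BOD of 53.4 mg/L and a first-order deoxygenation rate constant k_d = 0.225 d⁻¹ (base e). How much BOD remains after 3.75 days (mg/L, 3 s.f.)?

L ≈ 23.0 mg/L

L_t = L₀ e^(−k_d t) = 53.4 × e^(−0.225×3.75) = 53.4 × 0.4301 = 22.97 mg/L.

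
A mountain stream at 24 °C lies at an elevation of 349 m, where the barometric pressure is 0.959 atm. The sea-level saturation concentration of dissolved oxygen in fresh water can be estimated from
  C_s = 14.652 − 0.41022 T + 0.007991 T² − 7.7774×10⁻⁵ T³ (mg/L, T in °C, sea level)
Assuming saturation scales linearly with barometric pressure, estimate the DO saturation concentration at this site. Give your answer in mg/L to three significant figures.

C_s ≈ 7.99 mg/L

At sea level: C_s = 14.652 − 0.41022×24 + 0.007991×24² − 7.7774×10⁻⁵×24³ = 8.334 mg/L.
Pressure correction: C_s' = 8.334 × 0.959 = 7.993 mg/L.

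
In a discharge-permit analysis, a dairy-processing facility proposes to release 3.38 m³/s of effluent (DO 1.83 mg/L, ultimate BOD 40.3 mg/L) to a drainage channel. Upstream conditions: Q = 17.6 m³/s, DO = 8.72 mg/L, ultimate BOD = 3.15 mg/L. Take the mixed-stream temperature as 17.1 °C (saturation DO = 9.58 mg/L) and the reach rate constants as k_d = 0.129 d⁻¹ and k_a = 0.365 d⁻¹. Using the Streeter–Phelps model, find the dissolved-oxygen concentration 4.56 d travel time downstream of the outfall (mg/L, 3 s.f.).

DO ≈ 7.38 mg/L

Mixed DO = (17.6×8.72 + 3.38×1.83)/(17.6+3.38) = 159.7/20.98 = 7.610 mg/L.
Mixed L₀ = (17.6×3.15 + 3.38×40.3)/(20.98) = 191.7/20.98 = 9.135 mg/L.
Initial deficit D₀ = C_s − DO₀ = 9.58 − 7.610 = 1.970 mg/L.
D(4.56) = [0.129×9.135/(0.365−0.129)](e^(−0.129×4.56) − e^(−0.365×4.56)) + 1.970 e^(−0.365×4.56)
= 4.993 × (0.5553 − 0.1893) + 1.970 × 0.1893 = 2.200 mg/L.
DO = 9.58 − 2.200 = 7.380 mg/L.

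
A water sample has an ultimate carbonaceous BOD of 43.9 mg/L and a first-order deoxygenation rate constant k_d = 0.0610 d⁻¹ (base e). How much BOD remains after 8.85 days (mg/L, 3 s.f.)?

L_t = L₀ e^(−k_d t) = 43.9 × e^(−0.0610×8.85) = 43.9 × 0.5828 = 25.59 mg/L.

L ≈ 25.6 mg/L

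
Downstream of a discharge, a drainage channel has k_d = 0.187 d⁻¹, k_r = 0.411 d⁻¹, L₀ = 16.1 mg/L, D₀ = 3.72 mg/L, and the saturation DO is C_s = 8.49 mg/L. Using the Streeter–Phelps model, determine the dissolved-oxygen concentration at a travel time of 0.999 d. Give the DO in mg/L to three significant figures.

k_d L₀/(k_r−k_d) = 0.187×16.1/(0.411−0.187) = 3.011/0.2240 = 13.44 mg/L.
e^(−k_d t) = e^(−0.187×0.9990) = 0.8296; e^(−k_r t) = e^(−0.411×0.9990) = 0.6633.
D = 13.44 × (0.8296 − 0.6633) + 3.72 × 0.6633 = 2.236 + 2.467 = 4.703 mg/L.
DO = C_s − D = 8.49 − 4.703 = 3.787 mg/L.

DO ≈ 3.79 mg/L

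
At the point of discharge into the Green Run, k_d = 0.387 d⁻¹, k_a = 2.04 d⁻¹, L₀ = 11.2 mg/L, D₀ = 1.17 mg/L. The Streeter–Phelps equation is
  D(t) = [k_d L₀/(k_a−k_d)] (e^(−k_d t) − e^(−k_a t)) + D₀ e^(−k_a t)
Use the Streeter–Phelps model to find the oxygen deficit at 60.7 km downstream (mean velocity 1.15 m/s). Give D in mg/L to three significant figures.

Travel time t = x/v = 60.7 km / (1.15 m/s) = 60700 m / 1.15 m/s = 52780 s = 0.6109 d.
k_d L₀/(k_a−k_d) = 0.387×11.2/(2.04−0.387) = 4.334/1.653 = 2.622 mg/L.
e^(−k_d t) = e^(−0.387×0.6109) = 0.7894; e^(−k_a t) = e^(−2.04×0.6109) = 0.2876.
D = 2.622 × (0.7894 − 0.2876) + 1.17 × 0.2876 = 1.316 + 0.3365 = 1.652 mg/L.

D ≈ 1.65 mg/L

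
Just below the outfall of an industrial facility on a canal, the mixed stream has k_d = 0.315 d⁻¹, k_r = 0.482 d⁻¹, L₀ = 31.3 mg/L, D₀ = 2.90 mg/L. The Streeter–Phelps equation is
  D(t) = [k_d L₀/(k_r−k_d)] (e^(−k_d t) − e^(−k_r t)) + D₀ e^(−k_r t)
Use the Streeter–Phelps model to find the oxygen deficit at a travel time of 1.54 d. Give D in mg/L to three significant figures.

D ≈ 9.62 mg/L

k_d L₀/(k_r−k_d) = 0.315×31.3/(0.482−0.315) = 9.860/0.1670 = 59.04 mg/L.
e^(−k_d t) = e^(−0.315×1.540) = 0.6156; e^(−k_r t) = e^(−0.482×1.540) = 0.4760.
D = 59.04 × (0.6156 − 0.4760) + 2.90 × 0.4760 = 8.242 + 1.380 = 9.623 mg/L.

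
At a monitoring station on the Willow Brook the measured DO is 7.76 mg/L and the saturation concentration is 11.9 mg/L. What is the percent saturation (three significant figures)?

% saturation = C/C_s × 100 = 7.76/11.9 × 100 = 65.2 %.

65.2 % saturation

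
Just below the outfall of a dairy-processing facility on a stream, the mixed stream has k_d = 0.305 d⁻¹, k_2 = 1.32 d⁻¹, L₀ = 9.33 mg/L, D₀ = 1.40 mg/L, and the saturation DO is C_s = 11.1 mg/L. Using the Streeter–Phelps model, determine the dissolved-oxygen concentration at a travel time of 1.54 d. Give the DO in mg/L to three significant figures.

DO ≈ 9.53 mg/L

k_d L₀/(k_2−k_d) = 0.305×9.33/(1.32−0.305) = 2.846/1.015 = 2.804 mg/L.
e^(−k_d t) = e^(−0.305×1.540) = 0.6252; e^(−k_2 t) = e^(−1.32×1.540) = 0.1310.
D = 2.804 × (0.6252 − 0.1310) + 1.40 × 0.1310 = 1.386 + 0.1834 = 1.569 mg/L.
DO = C_s − D = 11.1 − 1.569 = 9.531 mg/L.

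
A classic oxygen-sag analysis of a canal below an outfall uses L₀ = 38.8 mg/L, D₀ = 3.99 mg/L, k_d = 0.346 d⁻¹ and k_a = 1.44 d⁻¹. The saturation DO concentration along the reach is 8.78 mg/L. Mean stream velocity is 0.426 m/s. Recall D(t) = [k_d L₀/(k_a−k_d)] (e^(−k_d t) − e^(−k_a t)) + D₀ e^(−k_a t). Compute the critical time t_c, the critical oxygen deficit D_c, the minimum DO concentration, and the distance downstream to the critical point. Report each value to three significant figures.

t_c ≈ 0.944 d; D_c ≈ 6.73 mg/L; min DO ≈ 2.05 mg/L; x_c ≈ 34.7 km

With k_a/k_d = 4.162 and 1 − D₀(k_a−k_d)/(k_d L₀) = 0.6749,
t_c = ln(4.162 × 0.6749) / (1.44 − 0.346) = ln(2.809) / 1.094 = 1.033/1.094 = 0.9440 d.
L(t_c) = L₀ e^(−k_d t_c) = 38.8 × 0.7214 = 27.99 mg/L, and at the critical point k_a D_c = k_d L, so D_c = (0.346/1.44) × 27.99 = 6.725 mg/L.
Minimum DO = C_s − D_c = 8.78 − 6.725 = 2.055 mg/L.
x_c = v t_c = 0.426 m/s × 0.9440 d × 86400 s/d = 34740 m ≈ 34.7 km.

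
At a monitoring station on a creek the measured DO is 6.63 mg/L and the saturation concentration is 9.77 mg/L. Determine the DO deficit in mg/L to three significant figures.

D = C_s − C = 9.77 − 6.63 = 3.14 mg/L.

D ≈ 3.14 mg/L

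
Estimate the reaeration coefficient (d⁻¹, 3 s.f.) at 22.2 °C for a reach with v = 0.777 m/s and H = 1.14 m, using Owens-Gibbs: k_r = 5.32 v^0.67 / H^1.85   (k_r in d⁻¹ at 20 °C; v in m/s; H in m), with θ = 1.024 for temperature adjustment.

k_r ≈ 3.71 d⁻¹

k_r(20) = 5.32 × 0.777^0.67 / 1.14^1.85 = 5.32 × 0.8445 / 1.274 = 3.525 d⁻¹.
k_r(22.2) = 3.525 × 1.024^(22.2−20) = 3.525 × 1.054 = 3.714 d⁻¹.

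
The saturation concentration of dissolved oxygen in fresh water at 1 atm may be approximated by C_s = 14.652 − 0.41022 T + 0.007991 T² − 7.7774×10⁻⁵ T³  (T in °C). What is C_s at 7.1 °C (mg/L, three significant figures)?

C_s ≈ 12.1 mg/L

C_s = 14.652 − 0.41022×7.1 + 0.007991×7.1² − 7.7774×10⁻⁵×7.1³ = 12.11 mg/L.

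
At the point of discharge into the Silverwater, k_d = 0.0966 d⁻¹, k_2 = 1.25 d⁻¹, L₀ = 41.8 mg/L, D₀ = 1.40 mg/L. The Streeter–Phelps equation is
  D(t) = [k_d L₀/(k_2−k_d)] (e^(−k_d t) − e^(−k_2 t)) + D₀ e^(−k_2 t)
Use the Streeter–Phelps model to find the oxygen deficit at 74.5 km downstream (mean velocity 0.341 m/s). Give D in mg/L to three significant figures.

D ≈ 2.65 mg/L

Travel time t = x/v = 74.5 km / (0.341 m/s) = 74500 m / 0.341 m/s = 218500 s = 2.529 d.
k_d L₀/(k_2−k_d) = 0.0966×41.8/(1.25−0.0966) = 4.038/1.153 = 3.501 mg/L.
e^(−k_d t) = e^(−0.0966×2.529) = 0.7833; e^(−k_2 t) = e^(−1.25×2.529) = 0.04239.
D = 3.501 × (0.7833 − 0.04239) + 1.40 × 0.04239 = 2.594 + 0.05935 = 2.653 mg/L.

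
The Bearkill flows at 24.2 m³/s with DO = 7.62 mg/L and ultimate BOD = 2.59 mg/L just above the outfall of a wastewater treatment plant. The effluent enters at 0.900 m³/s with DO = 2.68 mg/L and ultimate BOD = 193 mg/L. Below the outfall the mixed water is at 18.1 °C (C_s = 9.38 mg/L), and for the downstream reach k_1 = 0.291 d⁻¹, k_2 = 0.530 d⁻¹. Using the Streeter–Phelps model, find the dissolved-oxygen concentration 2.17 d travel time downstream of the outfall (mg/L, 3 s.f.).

DO ≈ 6.30 mg/L

Mixed DO = (24.2×7.62 + 0.900×2.68)/(24.2+0.900) = 186.8/25.10 = 7.443 mg/L.
Mixed L₀ = (24.2×2.59 + 0.900×193)/(25.10) = 236.4/25.10 = 9.417 mg/L.
Initial deficit D₀ = C_s − DO₀ = 9.38 − 7.443 = 1.937 mg/L.
D(2.17) = [0.291×9.417/(0.530−0.291)](e^(−0.291×2.17) − e^(−0.530×2.17)) + 1.937 e^(−0.530×2.17)
= 11.47 × (0.5318 − 0.3166) + 1.937 × 0.3166 = 3.081 mg/L.
DO = 9.38 − 3.081 = 6.299 mg/L.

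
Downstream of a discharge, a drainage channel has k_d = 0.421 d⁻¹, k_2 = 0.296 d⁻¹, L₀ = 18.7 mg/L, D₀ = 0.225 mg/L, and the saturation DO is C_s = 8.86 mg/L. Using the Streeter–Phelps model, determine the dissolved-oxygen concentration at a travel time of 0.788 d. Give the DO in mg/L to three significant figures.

k_d L₀/(k_2−k_d) = 0.421×18.7/(0.296−0.421) = 7.873/-0.1250 = -62.98 mg/L.
e^(−k_d t) = e^(−0.421×0.7880) = 0.7177; e^(−k_2 t) = e^(−0.296×0.7880) = 0.7920.
D = -62.98 × (0.7177 − 0.7920) + 0.225 × 0.7920 = 4.679 + 0.1782 = 4.857 mg/L.
DO = C_s − D = 8.86 − 4.857 = 4.003 mg/L.

DO ≈ 4.00 mg/L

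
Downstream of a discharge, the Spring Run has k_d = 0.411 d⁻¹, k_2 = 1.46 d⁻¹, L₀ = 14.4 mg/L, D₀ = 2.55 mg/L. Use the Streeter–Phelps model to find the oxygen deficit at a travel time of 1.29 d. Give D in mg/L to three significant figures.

k_d L₀/(k_2−k_d) = 0.411×14.4/(1.46−0.411) = 5.918/1.049 = 5.642 mg/L.
e^(−k_d t) = e^(−0.411×1.290) = 0.5885; e^(−k_2 t) = e^(−1.46×1.290) = 0.1521.
D = 5.642 × (0.5885 − 0.1521) + 2.55 × 0.1521 = 2.462 + 0.3878 = 2.850 mg/L.

D ≈ 2.85 mg/L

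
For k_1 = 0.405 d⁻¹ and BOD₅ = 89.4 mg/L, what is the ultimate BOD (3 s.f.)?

BOD₅ = L₀(1 − e^(−5k_1)) ⇒ L₀ = BOD₅ / (1 − e^(−5×0.405))
= 89.4 / (1 − 0.1320) = 89.4 / 0.8680 = 103.0 mg/L.

L₀ ≈ 103 mg/L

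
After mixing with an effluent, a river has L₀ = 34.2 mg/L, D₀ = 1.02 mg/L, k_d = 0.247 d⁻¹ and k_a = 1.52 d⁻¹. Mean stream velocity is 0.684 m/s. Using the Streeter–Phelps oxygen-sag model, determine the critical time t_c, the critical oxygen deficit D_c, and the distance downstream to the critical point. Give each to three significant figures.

At the critical point dD/dt = 0, so k_d L₀ e^(−k_d t) = k_a D. Substituting D(t) from the Streeter–Phelps equation and solving for t gives
t_c = ln[(k_a/k_d)(1 − D₀(k_a−k_d)/(k_d L₀))] / (k_a−k_d).
Here k_a−k_d = 1.273 d⁻¹ and 1 − D₀(k_a−k_d)/(k_d L₀) = 1 − 1.02×1.273/(0.247×34.2) = 0.8463, so
t_c = ln(6.154 × 0.8463) / 1.273 = 1.650 / 1.273 = 1.296 d.
D_c = (k_d/k_a) L₀ e^(−k_d t_c) = (0.247/1.52) × 34.2 × e^(−0.247×1.296) = 0.1625 × 34.2 × 0.7260 = 4.035 mg/L.
x_c = v t_c = 0.684 m/s × 1.296 d × 86400 s/d = 76610 m ≈ 76.6 km.

t_c ≈ 1.30 d; D_c ≈ 4.03 mg/L; x_c ≈ 76.6 km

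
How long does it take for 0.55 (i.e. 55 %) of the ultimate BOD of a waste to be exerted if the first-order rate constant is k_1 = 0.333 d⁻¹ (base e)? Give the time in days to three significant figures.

t ≈ 2.40 d

y/L₀ = 1 − e^(−k_1 t) = 0.55 ⇒ e^(−k_1 t) = 0.450
t = −ln(0.450) / 0.333 = 0.7985 / 0.333 = 2.398 d.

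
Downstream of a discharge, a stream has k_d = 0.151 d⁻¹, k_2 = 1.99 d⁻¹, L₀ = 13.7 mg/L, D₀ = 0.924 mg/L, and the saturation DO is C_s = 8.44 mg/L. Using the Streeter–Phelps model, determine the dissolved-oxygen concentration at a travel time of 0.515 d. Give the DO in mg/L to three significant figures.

DO ≈ 7.47 mg/L

k_d L₀/(k_2−k_d) = 0.151×13.7/(1.99−0.151) = 2.069/1.839 = 1.125 mg/L.
e^(−k_d t) = e^(−0.151×0.5150) = 0.9252; e^(−k_2 t) = e^(−1.99×0.5150) = 0.3589.
D = 1.125 × (0.9252 − 0.3589) + 0.924 × 0.3589 = 0.6371 + 0.3316 = 0.9686 mg/L.
DO = C_s − D = 8.44 − 0.9686 = 7.471 mg/L.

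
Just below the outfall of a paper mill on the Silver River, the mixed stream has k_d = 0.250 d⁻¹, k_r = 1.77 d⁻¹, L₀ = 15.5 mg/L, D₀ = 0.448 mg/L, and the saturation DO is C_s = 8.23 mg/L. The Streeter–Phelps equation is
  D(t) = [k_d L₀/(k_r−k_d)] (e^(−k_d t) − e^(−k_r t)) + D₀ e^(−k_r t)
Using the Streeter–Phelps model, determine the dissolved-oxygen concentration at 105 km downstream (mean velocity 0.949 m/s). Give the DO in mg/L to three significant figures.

Travel time t = x/v = 105 km / (0.949 m/s) = 105000 m / 0.949 m/s = 110600 s = 1.281 d.
k_d L₀/(k_r−k_d) = 0.250×15.5/(1.77−0.250) = 3.875/1.520 = 2.549 mg/L.
e^(−k_d t) = e^(−0.250×1.281) = 0.7260; e^(−k_r t) = e^(−1.77×1.281) = 0.1037.
D = 2.549 × (0.7260 − 0.1037) + 0.448 × 0.1037 = 1.587 + 0.04644 = 1.633 mg/L.
DO = C_s − D = 8.23 − 1.633 = 6.597 mg/L.

DO ≈ 6.60 mg/L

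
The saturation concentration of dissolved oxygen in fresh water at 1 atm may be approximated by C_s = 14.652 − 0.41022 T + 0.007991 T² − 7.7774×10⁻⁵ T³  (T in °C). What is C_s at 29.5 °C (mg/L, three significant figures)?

C_s = 14.652 − 0.41022×29.5 + 0.007991×29.5² − 7.7774×10⁻⁵×29.5³ = 7.508 mg/L.

C_s ≈ 7.51 mg/L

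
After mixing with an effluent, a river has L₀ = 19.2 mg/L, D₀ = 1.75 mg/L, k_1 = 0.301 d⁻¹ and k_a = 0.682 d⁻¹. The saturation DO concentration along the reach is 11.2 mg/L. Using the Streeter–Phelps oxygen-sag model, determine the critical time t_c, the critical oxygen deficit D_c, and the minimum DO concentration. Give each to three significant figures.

At the critical point dD/dt = 0, so k_1 L₀ e^(−k_1 t) = k_a D. Substituting D(t) from the Streeter–Phelps equation and solving for t gives
t_c = ln[(k_a/k_1)(1 − D₀(k_a−k_1)/(k_1 L₀))] / (k_a−k_1).
Here k_a−k_1 = 0.3810 d⁻¹ and 1 − D₀(k_a−k_1)/(k_1 L₀) = 1 − 1.75×0.3810/(0.301×19.2) = 0.8846, so
t_c = ln(2.266 × 0.8846) / 0.3810 = 0.6953 / 0.3810 = 1.825 d.
D_c = (k_1/k_a) L₀ e^(−k_1 t_c) = (0.301/0.682) × 19.2 × e^(−0.301×1.825) = 0.4413 × 19.2 × 0.5773 = 4.892 mg/L.
Minimum DO = C_s − D_c = 11.2 − 4.892 = 6.308 mg/L.

t_c ≈ 1.83 d; D_c ≈ 4.89 mg/L; min DO ≈ 6.31 mg/L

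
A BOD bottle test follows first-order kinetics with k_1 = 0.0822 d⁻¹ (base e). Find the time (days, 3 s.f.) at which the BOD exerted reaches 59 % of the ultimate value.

y/L₀ = 1 − e^(−k_1 t) = 0.59 ⇒ e^(−k_1 t) = 0.410
t = −ln(0.410) / 0.0822 = 0.8916 / 0.0822 = 10.85 d.

t ≈ 10.8 d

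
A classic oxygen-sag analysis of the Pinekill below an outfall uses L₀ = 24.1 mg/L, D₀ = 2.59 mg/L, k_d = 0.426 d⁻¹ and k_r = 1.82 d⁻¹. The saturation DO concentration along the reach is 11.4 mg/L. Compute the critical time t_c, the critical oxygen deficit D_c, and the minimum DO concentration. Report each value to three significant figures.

t_c ≈ 0.731 d; D_c ≈ 4.13 mg/L; min DO ≈ 7.27 mg/L

At the critical point dD/dt = 0, so k_d L₀ e^(−k_d t) = k_r D. Substituting D(t) from the Streeter–Phelps equation and solving for t gives
t_c = ln[(k_r/k_d)(1 − D₀(k_r−k_d)/(k_d L₀))] / (k_r−k_d).
Here k_r−k_d = 1.394 d⁻¹ and 1 − D₀(k_r−k_d)/(k_d L₀) = 1 − 2.59×1.394/(0.426×24.1) = 0.6483, so
t_c = ln(4.272 × 0.6483) / 1.394 = 1.019 / 1.394 = 0.7308 d.
L(t_c) = L₀ e^(−k_d t_c) = 24.1 × 0.7325 = 17.65 mg/L, and at the critical point k_r D_c = k_d L, so D_c = (0.426/1.82) × 17.65 = 4.132 mg/L.
Minimum DO = C_s − D_c = 11.4 − 4.132 = 7.268 mg/L.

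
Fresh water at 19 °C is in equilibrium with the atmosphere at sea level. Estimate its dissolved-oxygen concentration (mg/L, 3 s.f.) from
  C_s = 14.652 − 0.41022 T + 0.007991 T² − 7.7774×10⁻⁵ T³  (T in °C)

C_s ≈ 9.21 mg/L

C_s = 14.652 − 0.41022×19 + 0.007991×19² − 7.7774×10⁻⁵×19³ = 9.209 mg/L.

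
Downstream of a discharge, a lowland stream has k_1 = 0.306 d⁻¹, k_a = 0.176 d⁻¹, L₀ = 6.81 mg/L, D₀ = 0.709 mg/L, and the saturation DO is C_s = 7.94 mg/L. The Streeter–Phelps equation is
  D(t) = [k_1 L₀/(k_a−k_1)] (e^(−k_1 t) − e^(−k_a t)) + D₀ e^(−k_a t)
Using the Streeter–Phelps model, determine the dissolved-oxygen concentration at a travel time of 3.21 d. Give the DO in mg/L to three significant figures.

DO ≈ 4.43 mg/L

k_1 L₀/(k_a−k_1) = 0.306×6.81/(0.176−0.306) = 2.084/-0.1300 = -16.03 mg/L.
e^(−k_1 t) = e^(−0.306×3.210) = 0.3745; e^(−k_a t) = e^(−0.176×3.210) = 0.5684.
D = -16.03 × (0.3745 − 0.5684) + 0.709 × 0.5684 = 3.108 + 0.4030 = 3.511 mg/L.
DO = C_s − D = 7.94 − 3.511 = 4.429 mg/L.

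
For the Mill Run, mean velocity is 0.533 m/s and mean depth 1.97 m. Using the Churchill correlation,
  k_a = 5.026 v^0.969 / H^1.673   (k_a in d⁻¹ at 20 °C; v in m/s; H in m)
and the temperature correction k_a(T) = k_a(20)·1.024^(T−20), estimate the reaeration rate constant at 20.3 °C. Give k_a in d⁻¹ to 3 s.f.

k_a(20) = 5.026 × 0.533^0.969 / 1.97^1.673 = 5.026 × 0.5435 / 3.109 = 0.8786 d⁻¹.
k_a(20.3) = 0.8786 × 1.024^(20.3−20) = 0.8786 × 1.007 = 0.8848 d⁻¹.

k_a ≈ 0.885 d⁻¹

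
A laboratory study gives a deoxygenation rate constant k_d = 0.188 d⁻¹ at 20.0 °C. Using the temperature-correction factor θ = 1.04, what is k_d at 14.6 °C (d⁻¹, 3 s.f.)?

k_d(T₂) = k_d(T₁) · θ^(T₂−T₁) = 0.188 × 1.04^(14.6−20.0)
= 0.188 × 1.04^-5.40 = 0.188 × 0.8091 = 0.1521 d⁻¹.

k_d ≈ 0.152 d⁻¹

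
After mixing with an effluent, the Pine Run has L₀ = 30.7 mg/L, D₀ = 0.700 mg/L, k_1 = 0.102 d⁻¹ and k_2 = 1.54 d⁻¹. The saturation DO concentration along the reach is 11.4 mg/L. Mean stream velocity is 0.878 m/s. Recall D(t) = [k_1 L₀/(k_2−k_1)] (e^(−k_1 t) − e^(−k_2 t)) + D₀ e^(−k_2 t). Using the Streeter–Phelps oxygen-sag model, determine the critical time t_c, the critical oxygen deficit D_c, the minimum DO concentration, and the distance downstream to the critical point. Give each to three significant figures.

t_c ≈ 1.62 d; D_c ≈ 1.72 mg/L; min DO ≈ 9.68 mg/L; x_c ≈ 123 km

t_c = [1/(k_2−k_1)] ln[(k_2/k_1)(1 − D₀(k_2−k_1)/(k_1 L₀))]
= [1/(1.54−0.102)] ln[(1.54/0.102)(1 − 0.700×1.438/(0.102×30.7))]
= (1/1.438) ln[15.10 × 0.6785] = 0.6954 × ln(10.24) = 0.6954 × 2.327 = 1.618 d.
L(t_c) = L₀ e^(−k_1 t_c) = 30.7 × 0.8479 = 26.03 mg/L, and at the critical point k_2 D_c = k_1 L, so D_c = (0.102/1.54) × 26.03 = 1.724 mg/L.
Minimum DO = C_s − D_c = 11.4 − 1.724 = 9.676 mg/L.
x_c = v t_c = 0.878 m/s × 1.618 d × 86400 s/d = 122700 m ≈ 123 km.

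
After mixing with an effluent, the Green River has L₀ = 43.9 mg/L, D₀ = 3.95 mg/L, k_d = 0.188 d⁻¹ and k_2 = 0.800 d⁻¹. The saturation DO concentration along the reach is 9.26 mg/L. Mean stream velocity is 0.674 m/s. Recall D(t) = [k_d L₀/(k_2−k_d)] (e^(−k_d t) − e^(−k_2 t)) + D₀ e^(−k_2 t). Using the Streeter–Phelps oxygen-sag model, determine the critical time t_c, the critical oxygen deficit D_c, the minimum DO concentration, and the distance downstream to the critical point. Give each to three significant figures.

t_c = [1/(k_2−k_d)] ln[(k_2/k_d)(1 − D₀(k_2−k_d)/(k_d L₀))]
= [1/(0.800−0.188)] ln[(0.800/0.188)(1 − 3.95×0.6120/(0.188×43.9))]
= (1/0.6120) ln[4.255 × 0.7071] = 1.634 × ln(3.009) = 1.634 × 1.102 = 1.800 d.
L(t_c) = L₀ e^(−k_d t_c) = 43.9 × 0.7129 = 31.30 mg/L, and at the critical point k_2 D_c = k_d L, so D_c = (0.188/0.800) × 31.30 = 7.355 mg/L.
Minimum DO = C_s − D_c = 9.26 − 7.355 = 1.905 mg/L.
x_c = v t_c = 0.674 m/s × 1.800 d × 86400 s/d = 104800 m ≈ 105 km.

t_c ≈ 1.80 d; D_c ≈ 7.35 mg/L; min DO ≈ 1.91 mg/L; x_c ≈ 105 km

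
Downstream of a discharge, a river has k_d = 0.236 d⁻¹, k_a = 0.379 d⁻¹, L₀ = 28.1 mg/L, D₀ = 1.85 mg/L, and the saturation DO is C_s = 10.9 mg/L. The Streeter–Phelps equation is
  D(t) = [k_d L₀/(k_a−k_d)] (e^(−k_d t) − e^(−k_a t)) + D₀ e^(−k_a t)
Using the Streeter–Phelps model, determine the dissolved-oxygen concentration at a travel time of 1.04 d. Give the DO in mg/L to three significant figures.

k_d L₀/(k_a−k_d) = 0.236×28.1/(0.379−0.236) = 6.632/0.1430 = 46.37 mg/L.
e^(−k_d t) = e^(−0.236×1.040) = 0.7824; e^(−k_a t) = e^(−0.379×1.040) = 0.6742.
D = 46.37 × (0.7824 − 0.6742) + 1.85 × 0.6742 = 5.014 + 1.247 = 6.261 mg/L.
DO = C_s − D = 10.9 − 6.261 = 4.639 mg/L.

DO ≈ 4.64 mg/L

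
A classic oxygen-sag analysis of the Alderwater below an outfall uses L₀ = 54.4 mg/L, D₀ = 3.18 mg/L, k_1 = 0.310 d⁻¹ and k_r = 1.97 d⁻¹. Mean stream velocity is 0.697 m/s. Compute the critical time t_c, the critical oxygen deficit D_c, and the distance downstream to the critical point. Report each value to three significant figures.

t_c ≈ 0.888 d; D_c ≈ 6.50 mg/L; x_c ≈ 53.5 km

At the critical point dD/dt = 0, so k_1 L₀ e^(−k_1 t) = k_r D. Substituting D(t) from the Streeter–Phelps equation and solving for t gives
t_c = ln[(k_r/k_1)(1 − D₀(k_r−k_1)/(k_1 L₀))] / (k_r−k_1).
Here k_r−k_1 = 1.660 d⁻¹ and 1 − D₀(k_r−k_1)/(k_1 L₀) = 1 − 3.18×1.660/(0.310×54.4) = 0.6870, so
t_c = ln(6.355 × 0.6870) / 1.660 = 1.474 / 1.660 = 0.8878 d.
L(t_c) = L₀ e^(−k_1 t_c) = 54.4 × 0.7594 = 41.31 mg/L, and at the critical point k_r D_c = k_1 L, so D_c = (0.310/1.97) × 41.31 = 6.501 mg/L.
x_c = v t_c = 0.697 m/s × 0.8878 d × 86400 s/d = 53460 m ≈ 53.5 km.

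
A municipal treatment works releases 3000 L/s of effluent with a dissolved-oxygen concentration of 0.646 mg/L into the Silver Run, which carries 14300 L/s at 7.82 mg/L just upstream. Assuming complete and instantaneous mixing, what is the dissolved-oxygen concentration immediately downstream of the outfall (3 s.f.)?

6.58 mg/L

Flow-weighted mixing: C = (Q_r C_r + Q_w C_w)/(Q_r + Q_w)
= (14300×7.82 + 3000×0.646)/(14300 + 3000) = 113800/17300 = 6.576 mg/L.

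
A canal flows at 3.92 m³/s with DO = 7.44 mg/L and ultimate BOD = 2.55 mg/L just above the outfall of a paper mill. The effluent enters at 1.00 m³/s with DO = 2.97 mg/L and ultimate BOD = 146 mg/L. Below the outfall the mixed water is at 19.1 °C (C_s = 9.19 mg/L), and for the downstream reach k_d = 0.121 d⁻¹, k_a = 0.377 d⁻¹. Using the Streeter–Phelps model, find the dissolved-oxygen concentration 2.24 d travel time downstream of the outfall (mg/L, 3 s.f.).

Mixed DO = (3.92×7.44 + 1.00×2.97)/(3.92+1.00) = 32.13/4.920 = 6.531 mg/L.
Mixed L₀ = (3.92×2.55 + 1.00×146)/(4.920) = 156.0/4.920 = 31.71 mg/L.
Initial deficit D₀ = C_s − DO₀ = 9.19 − 6.531 = 2.659 mg/L.
D(2.24) = [0.121×31.71/(0.377−0.121)](e^(−0.121×2.24) − e^(−0.377×2.24)) + 2.659 e^(−0.377×2.24)
= 14.99 × (0.7626 − 0.4298) + 2.659 × 0.4298 = 6.130 mg/L.
DO = 9.19 − 6.130 = 3.060 mg/L.

DO ≈ 3.06 mg/L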